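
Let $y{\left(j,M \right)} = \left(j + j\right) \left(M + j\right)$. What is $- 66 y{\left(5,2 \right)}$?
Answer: $-4620$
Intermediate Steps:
$y{\left(j,M \right)} = 2 j \left(M + j\right)$
$- 66 y{\left(5,2 \right)} = - 66 \cdot 2 \cdot 5 \left(2 + 5\right) = - 66 \cdot 2 \cdot 5 \cdot 7 = \left(-66\right) 70 = -4620$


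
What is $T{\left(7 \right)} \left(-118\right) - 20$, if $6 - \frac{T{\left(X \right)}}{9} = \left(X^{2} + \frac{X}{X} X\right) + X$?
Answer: $60514$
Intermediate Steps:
$T{\left(X \right)} = 54 - 18 X - 9 X^{2}$ ($T{\left(X \right)} = 54 - 9 \left(\left(X^{2} + \frac{X}{X} X\right) + X\right) = 54 - 9 \left(\left(X^{2} + 1 X\right) + X\right) = 54 - 9 \left(\left(X^{2} + X\right) + X\right) = 54 - 9 \left(\left(X + X^{2}\right) + X\right) = 54 - 9 \left(X^{2} + 2 X\right) = 54 - \left(9 X^{2} + 18 X\right) = 54 - 18 X - 9 X^{2}$)
$T{\left(7 \right)} \left(-118\right) - 20 = \left(54 - 126 - 9 \cdot 7^{2}\right) \left(-118\right) - 20 = \left(54 - 126 - 441\right) \left(-118\right) - 20 = \left(-513\right) \left(-118\right) - 20 = 60534 - 20 = 60514$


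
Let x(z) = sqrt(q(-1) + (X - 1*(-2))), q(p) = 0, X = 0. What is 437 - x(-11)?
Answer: 437 - sqrt(2) ≈ 435.59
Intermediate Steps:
x(z) = sqrt(2) (x(z) = sqrt(0 + (0 - 1*(-2))) = sqrt(0 + (0 + 2)) = sqrt(0 + 2) = sqrt(2))
437 - x(-11) = 437 - sqrt(2)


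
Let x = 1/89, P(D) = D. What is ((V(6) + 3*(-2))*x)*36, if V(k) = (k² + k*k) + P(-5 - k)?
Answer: 1980/89 ≈ 22.247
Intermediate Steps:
V(k) = -5 - k + 2*k² (V(k) = (k² + k*k) + (-5 - k) = (k² + k²) + (-5 - k) = 2*k² + (-5 - k) = -5 - k + 2*k²)
x = 1/89 ≈ 0.011236
((V(6) + 3*(-2))*x)*36 = (((-5 - 1*6 + 2*6²) + 3*(-2))*(1/89))*36 = (((-5 - 6 + 2*36) - 6)*(1/89))*36 = (((-5 - 6 + 72) - 6)*(1/89))*36 = ((61 - 6)*(1/89))*36 = (55*(1/89))*36 = (55/89)*36 = 1980/89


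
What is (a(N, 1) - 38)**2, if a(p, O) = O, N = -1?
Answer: 1369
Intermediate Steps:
(a(N, 1) - 38)**2 = (1 - 38)**2 = (-37)**2 = 1369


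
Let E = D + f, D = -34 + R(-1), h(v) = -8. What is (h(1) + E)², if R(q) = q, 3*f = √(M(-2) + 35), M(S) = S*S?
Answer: (129 - √39)²/9 ≈ 1674.3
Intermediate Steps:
M(S) = S²
f = √39/3 (f = √((-2)² + 35)/3 = √(4 + 35)/3 = √39/3 ≈ 2.0817)
D = -35 (D = -34 - 1 = -35)
E = -35 + √39/3 ≈ -32.918
(h(1) + E)² = (-8 + (-35 + √39/3))² = (-43 + √39/3)²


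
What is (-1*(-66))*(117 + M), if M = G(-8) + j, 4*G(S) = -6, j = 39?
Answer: 10197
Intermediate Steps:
G(S) = -3/2 (G(S) = (¼)*(-6) = -3/2)
M = 75/2 (M = -3/2 + 39 = 75/2 ≈ 37.500)
(-1*(-66))*(117 + M) = (-1*(-66))*(117 + 75/2) = 66*(309/2) = 10197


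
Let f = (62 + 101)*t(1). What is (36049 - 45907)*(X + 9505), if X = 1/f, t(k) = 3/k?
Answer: -15273150556/163 ≈ -9.3700e+7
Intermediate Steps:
f = 489 (f = (62 + 101)*(3/1) = 163*(3*1) = 163*3 = 489)
X = 1/489 ≈ 0.0020450
(36049 - 45907)*(X + 9505) = (36049 - 45907)*(1/489 + 9505) = -9858*4647946/489 = -15273150556/163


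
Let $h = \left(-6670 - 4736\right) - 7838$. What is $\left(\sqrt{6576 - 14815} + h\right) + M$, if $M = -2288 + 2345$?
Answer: $-19187 + i \sqrt{8239} \approx -19187.0 + 90.769 i$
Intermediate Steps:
$M = 57$
$h = -19244$ ($h = -11406 - 7838 = -19244$)
$\left(\sqrt{6576 - 14815} + h\right) + M = \left(\sqrt{6576 - 14815} - 19244\right) + 57 = \left(\sqrt{-8239} - 19244\right) + 57 = \left(i \sqrt{8239} - 19244\right) + 57 = \left(-19244 + i \sqrt{8239}\right) + 57 = -19187 + i \sqrt{8239}$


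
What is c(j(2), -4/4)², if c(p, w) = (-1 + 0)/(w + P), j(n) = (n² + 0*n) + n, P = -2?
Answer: ⅑ ≈ 0.11111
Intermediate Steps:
j(n) = n + n² (j(n) = (n² + 0) + n = n² + n = n + n²)
c(p, w) = -1/(-2 + w) (c(p, w) = (-1 + 0)/(w - 2) = -1/(-2 + w))
c(j(2), -4/4)² = (-1/(-2 - 4/4))² = (-1/(-2 - 4*¼))² = (-1/(-2 - 1))² = (-1/(-3))² = (-1*(-⅓))² = (⅓)² = ⅑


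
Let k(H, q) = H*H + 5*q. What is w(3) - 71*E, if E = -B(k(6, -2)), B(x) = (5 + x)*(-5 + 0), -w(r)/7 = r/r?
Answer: -11012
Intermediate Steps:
k(H, q) = H² + 5*q
w(r) = -7 (w(r) = -7*r/r = -7*1 = -7)
B(x) = -25 - 5*x (B(x) = (5 + x)*(-5) = -25 - 5*x)
E = 155 (E = -(-25 - 5*(6² + 5*(-2))) = -(-25 - 5*(36 - 10)) = -(-25 - 5*26) = -(-25 - 130) = -1*(-155) = 155)
w(3) - 71*E = -7 - 71*155 = -7 - 11005 = -11012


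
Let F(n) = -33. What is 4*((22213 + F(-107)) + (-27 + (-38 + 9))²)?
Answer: 101264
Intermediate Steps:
4*((22213 + F(-107)) + (-27 + (-38 + 9))²) = 4*((22213 - 33) + (-27 + (-38 + 9))²) = 4*(22180 + (-27 - 29)²) = 4*(22180 + (-56)²) = 4*(22180 + 3136) = 4*25316 = 101264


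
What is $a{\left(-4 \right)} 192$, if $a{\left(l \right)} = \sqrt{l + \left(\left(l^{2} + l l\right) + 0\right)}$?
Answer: $384 \sqrt{7} \approx 1016.0$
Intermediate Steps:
$a{\left(l \right)} = \sqrt{l + 2 l^{2}}$ ($a{\left(l \right)} = \sqrt{l + \left(\left(l^{2} + l^{2}\right) + 0\right)} = \sqrt{l + \left(2 l^{2} + 0\right)} = \sqrt{l + 2 l^{2}}$)
$a{\left(-4 \right)} 192 = \sqrt{- 4 \left(1 + 2 \left(-4\right)\right)} 192 = \sqrt{- 4 \left(1 - 8\right)} 192 = \sqrt{\left(-4\right) \left(-7\right)} 192 = \sqrt{28} \cdot 192 = 2 \sqrt{7} \cdot 192 = 384 \sqrt{7}$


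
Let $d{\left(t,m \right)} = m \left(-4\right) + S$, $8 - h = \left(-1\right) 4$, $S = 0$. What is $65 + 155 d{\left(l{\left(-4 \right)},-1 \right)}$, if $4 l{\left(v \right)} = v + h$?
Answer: $685$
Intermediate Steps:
$h = 12$ ($h = 8 - \left(-1\right) 4 = 8 - -4 = 8 + 4 = 12$)
$l{\left(v \right)} = 3 + \frac{v}{4}$ ($l{\left(v \right)} = \frac{v + 12}{4} = \frac{12 + v}{4} = 3 + \frac{v}{4}$)
$d{\left(t,m \right)} = - 4 m$ ($d{\left(t,m \right)} = m \left(-4\right) + 0 = - 4 m + 0 = - 4 m$)
$65 + 155 d{\left(l{\left(-4 \right)},-1 \right)} = 65 + 155 \left(\left(-4\right) \left(-1\right)\right) = 65 + 155 \cdot 4 = 65 + 620 = 685$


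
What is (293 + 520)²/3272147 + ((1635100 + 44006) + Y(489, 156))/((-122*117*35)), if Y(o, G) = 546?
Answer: -22076302351/6986033845 ≈ -3.1601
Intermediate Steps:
(293 + 520)²/3272147 + ((1635100 + 44006) + Y(489, 156))/((-122*117*35)) = (293 + 520)²/3272147 + ((1635100 + 44006) + 546)/((-122*117*35)) = 813²*(1/3272147) + (1679106 + 546)/((-14274*35)) = 660969*(1/3272147) + 1679652/(-499590) = 660969/3272147 + 1679652*(-1/499590) = 660969/3272147 - 7178/2135 = -22076302351/6986033845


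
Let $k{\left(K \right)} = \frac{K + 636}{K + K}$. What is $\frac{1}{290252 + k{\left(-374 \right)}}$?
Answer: $\frac{374}{108554117} \approx 3.4453 \cdot 10^{-6}$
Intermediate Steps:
$k{\left(K \right)} = \frac{636 + K}{2 K}$
$\frac{1}{290252 + k{\left(-374 \right)}} = \frac{1}{290252 + \frac{636 - 374}{2 \left(-374\right)}} = \frac{1}{290252 + \frac{1}{2} \left(- \frac{1}{374}\right) 262} = \frac{1}{290252 - \frac{131}{374}} = \frac{1}{\frac{108554117}{374}} = \frac{374}{108554117}$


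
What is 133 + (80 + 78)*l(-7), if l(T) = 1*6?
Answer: 1081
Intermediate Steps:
l(T) = 6
133 + (80 + 78)*l(-7) = 133 + (80 + 78)*6 = 133 + 158*6 = 133 + 948 = 1081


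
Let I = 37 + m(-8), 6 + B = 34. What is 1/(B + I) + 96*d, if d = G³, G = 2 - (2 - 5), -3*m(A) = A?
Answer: 2436003/203 ≈ 12000.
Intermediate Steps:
B = 28 (B = -6 + 34 = 28)
m(A) = -A/3
G = 5 (G = 2 - 1*(-3) = 2 + 3 = 5)
d = 125 (d = 5³ = 125)
I = 119/3 (I = 37 - ⅓*(-8) = 37 + 8/3 = 119/3 ≈ 39.667)
1/(B + I) + 96*d = 1/(28 + 119/3) + 96*125 = 1/(203/3) + 12000 = 3/203 + 12000 = 2436003/203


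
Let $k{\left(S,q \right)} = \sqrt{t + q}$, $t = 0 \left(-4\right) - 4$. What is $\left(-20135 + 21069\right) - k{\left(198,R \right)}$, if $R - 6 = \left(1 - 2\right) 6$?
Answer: $934 - 2 i \approx 934.0 - 2.0 i$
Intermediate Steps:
$t = -4$ ($t = 0 - 4 = -4$)
$R = 0$ ($R = 6 + \left(1 - 2\right) 6 = 6 - 6 = 0$)
$k{\left(S,q \right)} = \sqrt{-4 + q}$
$\left(-20135 + 21069\right) - k{\left(198,R \right)} = \left(-20135 + 21069\right) - \sqrt{-4 + 0} = 934 - \sqrt{-4} = 934 - 2 i$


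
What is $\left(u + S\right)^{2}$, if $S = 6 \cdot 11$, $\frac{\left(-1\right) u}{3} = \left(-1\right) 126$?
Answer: $197136$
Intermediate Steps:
$u = 378$ ($u = - 3 \left(\left(-1\right) 126\right) = \left(-3\right) \left(-126\right) = 378$)
$S = 66$
$\left(u + S\right)^{2} = \left(378 + 66\right)^{2} = 444^{2} = 197136$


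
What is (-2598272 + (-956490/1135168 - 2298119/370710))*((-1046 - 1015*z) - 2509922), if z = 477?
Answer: 818719062781921851637349/105204532320 ≈ 7.7822e+12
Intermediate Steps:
(-2598272 + (-956490/1135168 - 2298119/370710))*((-1046 - 1015*z) - 2509922) = (-2598272 + (-956490/1135168 - 2298119/370710))*((-1046 - 1015*477) - 2509922) = (-2598272 + (-956490*1/1135168 - 2298119*1/370710))*((-1046 - 484155) - 2509922) = (-2598272 + (-478245/567584 - 2298119/370710))*(-485201 - 2509922) = (-2598272 - 740832889223/105204532320)*(-2995123) = -273350731433040263/105204532320*(-2995123) = 818719062781921851637349/105204532320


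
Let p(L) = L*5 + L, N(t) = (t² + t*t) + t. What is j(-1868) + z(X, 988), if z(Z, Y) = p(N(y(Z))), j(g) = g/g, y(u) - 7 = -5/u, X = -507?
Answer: 54213103/85683 ≈ 632.72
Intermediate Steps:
y(u) = 7 - 5/u
N(t) = t + 2*t² (N(t) = (t² + t²) + t = 2*t² + t = t + 2*t²)
j(g) = 1
p(L) = 6*L (p(L) = 5*L + L = 6*L)
z(Z, Y) = 6*(7 - 5/Z)*(15 - 10/Z) (z(Z, Y) = 6*((7 - 5/Z)*(1 + 2*(7 - 5/Z))) = 6*((7 - 5/Z)*(1 + (14 - 10/Z))) = 6*((7 - 5/Z)*(15 - 10/Z)) = 6*(7 - 5/Z)*(15 - 10/Z))
j(-1868) + z(X, 988) = 1 + (630 - 870/(-507) + 300/(-507)²) = 1 + (630 - 870*(-1/507) + 300*(1/257049)) = 1 + (630 + 290/169 + 100/85683) = 1 + 54127420/85683 = 54213103/85683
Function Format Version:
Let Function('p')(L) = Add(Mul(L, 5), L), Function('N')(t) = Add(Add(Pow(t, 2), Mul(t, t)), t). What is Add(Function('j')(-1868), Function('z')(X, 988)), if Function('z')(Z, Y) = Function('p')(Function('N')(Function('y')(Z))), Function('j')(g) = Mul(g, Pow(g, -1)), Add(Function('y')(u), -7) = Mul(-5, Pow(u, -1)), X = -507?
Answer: Rational(54213103, 85683) ≈ 632.72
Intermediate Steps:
Function('y')(u) = Add(7, Mul(-5, Pow(u, -1)))
Function('N')(t) = Add(t, Mul(2, Pow(t, 2))) (Function('N')(t) = Add(Add(Pow(t, 2), Pow(t, 2)), t) = Add(Mul(2, Pow(t, 2)), t) = Add(t, Mul(2, Pow(t, 2))))
Function('j')(g) = 1
Function('p')(L) = Mul(6, L) (Function('p')(L) = Add(Mul(5, L), L) = Mul(6, L))
Function('z')(Z, Y) = Mul(6, Add(7, Mul(-5, Pow(Z, -1))), Add(15, Mul(-10, Pow(Z, -1)))) (Function('z')(Z, Y) = Mul(6, Mul(Add(7, Mul(-5, Pow(Z, -1))), Add(1, Mul(2, Add(7, Mul(-5, Pow(Z, -1))))))) = Mul(6, Mul(Add(7, Mul(-5, Pow(Z, -1))), Add(1, Add(14, Mul(-10, Pow(Z, -1)))))) = Mul(6, Mul(Add(7, Mul(-5, Pow(Z, -1))), Add(15, Mul(-10, Pow(Z, -1))))) = Mul(6, Add(7, Mul(-5, Pow(Z, -1))), Add(15, Mul(-10, Pow(Z, -1)))))
Add(Function('j')(-1868), Function('z')(X, 988)) = Add(1, Add(630, Mul(-870, Pow(-507, -1)), Mul(300, Pow(-507, -2)))) = Add(1, Add(630, Mul(-870, Rational(-1, 507)), Mul(300, Rational(1, 257049)))) = Add(1, Add(630, Rational(290, 169), Rational(100, 85683))) = Add(1, Rational(54127420, 85683)) = Rational(54213103, 85683)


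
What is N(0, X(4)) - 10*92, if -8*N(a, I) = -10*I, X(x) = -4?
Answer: -925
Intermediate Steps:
N(a, I) = 5*I/4 (N(a, I) = -(-5)*I/4 = 5*I/4)
N(0, X(4)) - 10*92 = (5/4)*(-4) - 10*92 = -5 - 920 = -925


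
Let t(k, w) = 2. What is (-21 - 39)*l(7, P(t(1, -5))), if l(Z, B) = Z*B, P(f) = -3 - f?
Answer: 2100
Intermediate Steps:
l(Z, B) = B*Z
(-21 - 39)*l(7, P(t(1, -5))) = (-21 - 39)*((-3 - 1*2)*7) = -60*(-3 - 2)*7 = -(-300)*7 = -60*(-35) = 2100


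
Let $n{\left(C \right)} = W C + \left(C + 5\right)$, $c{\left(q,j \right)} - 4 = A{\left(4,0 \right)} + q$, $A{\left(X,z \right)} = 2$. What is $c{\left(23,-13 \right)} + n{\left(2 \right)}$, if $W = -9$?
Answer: $18$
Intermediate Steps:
$c{\left(q,j \right)} = 6 + q$ ($c{\left(q,j \right)} = 4 + \left(2 + q\right) = 6 + q$)
$n{\left(C \right)} = 5 - 8 C$ ($n{\left(C \right)} = - 9 C + \left(C + 5\right) = - 9 C + \left(5 + C\right) = 5 - 8 C$)
$c{\left(23,-13 \right)} + n{\left(2 \right)} = \left(6 + 23\right) + \left(5 - 16\right) = 29 + \left(5 - 16\right) = 29 - 11 = 18$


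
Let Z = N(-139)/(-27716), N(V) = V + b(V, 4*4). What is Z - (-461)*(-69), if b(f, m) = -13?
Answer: -220404523/6929 ≈ -31809.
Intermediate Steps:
N(V) = -13 + V (N(V) = V - 13 = -13 + V)
Z = 38/6929 (Z = (-13 - 139)/(-27716) = -152*(-1/27716) = 38/6929 ≈ 0.0054842)
Z - (-461)*(-69) = 38/6929 - (-461)*(-69) = 38/6929 - 1*31809 = 38/6929 - 31809 = -220404523/6929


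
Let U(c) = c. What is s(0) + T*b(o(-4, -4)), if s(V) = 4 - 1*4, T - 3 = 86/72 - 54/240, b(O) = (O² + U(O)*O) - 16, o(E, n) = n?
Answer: 2858/45 ≈ 63.511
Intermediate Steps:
b(O) = -16 + 2*O² (b(O) = (O² + O*O) - 16 = (O² + O²) - 16 = 2*O² - 16 = -16 + 2*O²)
T = 1429/360 (T = 3 + (86/72 - 54/240) = 3 + (86*(1/72) - 54*1/240) = 3 + (43/36 - 9/40) = 3 + 349/360 = 1429/360 ≈ 3.9694)
s(V) = 0 (s(V) = 4 - 4 = 0)
s(0) + T*b(o(-4, -4)) = 0 + 1429*(-16 + 2*(-4)²)/360 = 0 + 1429*(-16 + 2*16)/360 = 0 + 1429*(-16 + 32)/360 = 0 + (1429/360)*16 = 0 + 2858/45 = 2858/45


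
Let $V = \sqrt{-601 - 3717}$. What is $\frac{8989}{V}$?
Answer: $- \frac{8989 i \sqrt{4318}}{4318} \approx - 136.79 i$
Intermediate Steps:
$V = i \sqrt{4318}$ ($V = \sqrt{-601 - 3717} = \sqrt{-4318} = i \sqrt{4318} \approx 65.711 i$)
$\frac{8989}{V} = \frac{8989}{i \sqrt{4318}} = 8989 \left(- \frac{i \sqrt{4318}}{4318}\right) = - \frac{8989 i \sqrt{4318}}{4318}$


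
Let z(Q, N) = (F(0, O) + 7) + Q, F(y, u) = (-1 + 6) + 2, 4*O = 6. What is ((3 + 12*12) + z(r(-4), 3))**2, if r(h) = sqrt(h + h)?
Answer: 25913 + 644*I*sqrt(2) ≈ 25913.0 + 910.75*I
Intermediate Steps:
O = 3/2 (O = (1/4)*6 = 3/2 ≈ 1.5000)
r(h) = sqrt(2)*sqrt(h) (r(h) = sqrt(2*h) = sqrt(2)*sqrt(h))
F(y, u) = 7 (F(y, u) = 5 + 2 = 7)
z(Q, N) = 14 + Q (z(Q, N) = (7 + 7) + Q = 14 + Q)
((3 + 12*12) + z(r(-4), 3))**2 = ((3 + 12*12) + (14 + sqrt(2)*sqrt(-4)))**2 = ((3 + 144) + (14 + sqrt(2)*(2*I)))**2 = (147 + (14 + 2*I*sqrt(2)))**2 = (161 + 2*I*sqrt(2))**2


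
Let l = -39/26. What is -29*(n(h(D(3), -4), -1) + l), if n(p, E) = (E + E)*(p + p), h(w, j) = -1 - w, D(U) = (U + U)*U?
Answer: -4321/2 ≈ -2160.5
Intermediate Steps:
D(U) = 2*U² (D(U) = (2*U)*U = 2*U²)
n(p, E) = 4*E*p (n(p, E) = (2*E)*(2*p) = 4*E*p)
l = -3/2 (l = -39*1/26 = -3/2 ≈ -1.5000)
-29*(n(h(D(3), -4), -1) + l) = -29*(4*(-1)*(-1 - 2*3²) - 3/2) = -29*(4*(-1)*(-1 - 2*9) - 3/2) = -29*(4*(-1)*(-1 - 1*18) - 3/2) = -29*(4*(-1)*(-1 - 18) - 3/2) = -29*(4*(-1)*(-19) - 3/2) = -29*(76 - 3/2) = -29*149/2 = -4321/2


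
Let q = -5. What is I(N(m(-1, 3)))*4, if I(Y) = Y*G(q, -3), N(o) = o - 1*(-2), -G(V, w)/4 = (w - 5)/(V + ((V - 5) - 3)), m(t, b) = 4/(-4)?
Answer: -64/9 ≈ -7.1111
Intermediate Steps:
m(t, b) = -1 (m(t, b) = 4*(-¼) = -1)
G(V, w) = -4*(-5 + w)/(-8 + 2*V) (G(V, w) = -4*(w - 5)/(V + ((V - 5) - 3)) = -4*(-5 + w)/(V + ((-5 + V) - 3)) = -4*(-5 + w)/(V + (-8 + V)) = -4*(-5 + w)/(-8 + 2*V))
N(o) = 2 + o (N(o) = o + 2 = 2 + o)
I(Y) = -16*Y/9 (I(Y) = Y*(2*(5 - 1*(-3))/(-4 - 5)) = Y*(2*(5 + 3)/(-9)) = Y*(2*(-⅑)*8) = Y*(-16/9) = -16*Y/9)
I(N(m(-1, 3)))*4 = -16*(2 - 1)/9*4 = -16/9*1*4 = -16/9*4 = -64/9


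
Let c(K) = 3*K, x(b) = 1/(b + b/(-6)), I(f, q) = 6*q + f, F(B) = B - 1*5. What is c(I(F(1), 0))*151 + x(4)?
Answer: -18117/10 ≈ -1811.7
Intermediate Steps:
F(B) = -5 + B (F(B) = B - 5 = -5 + B)
I(f, q) = f + 6*q
x(b) = 6/(5*b) (x(b) = 1/(b + b*(-⅙)) = 1/(b - b/6) = 1/(5*b/6) = 6/(5*b))
c(I(F(1), 0))*151 + x(4) = (3*((-5 + 1) + 6*0))*151 + (6/5)/4 = (3*(-4 + 0))*151 + (6/5)*(¼) = (3*(-4))*151 + 3/10 = -12*151 + 3/10 = -1812 + 3/10 = -18117/10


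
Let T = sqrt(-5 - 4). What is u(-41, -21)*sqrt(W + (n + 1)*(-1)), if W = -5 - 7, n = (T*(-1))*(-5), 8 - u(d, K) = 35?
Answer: -27*sqrt(-13 - 15*I) ≈ -49.966 + 109.42*I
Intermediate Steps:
T = 3*I (T = sqrt(-9) = 3*I ≈ 3.0*I)
u(d, K) = -27 (u(d, K) = 8 - 1*35 = 8 - 35 = -27)
n = 15*I (n = ((3*I)*(-1))*(-5) = -3*I*(-5) = 15*I ≈ 15.0*I)
W = -12
u(-41, -21)*sqrt(W + (n + 1)*(-1)) = -27*sqrt(-12 + (15*I + 1)*(-1)) = -27*sqrt(-12 + (1 + 15*I)*(-1)) = -27*sqrt(-12 + (-1 - 15*I)) = -27*sqrt(-13 - 15*I)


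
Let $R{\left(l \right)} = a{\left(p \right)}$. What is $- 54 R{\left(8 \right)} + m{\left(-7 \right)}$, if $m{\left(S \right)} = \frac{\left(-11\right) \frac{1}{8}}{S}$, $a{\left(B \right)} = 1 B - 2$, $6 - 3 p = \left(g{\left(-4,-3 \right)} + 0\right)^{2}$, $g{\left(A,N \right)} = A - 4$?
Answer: $\frac{64523}{56} \approx 1152.2$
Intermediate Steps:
$g{\left(A,N \right)} = -4 + A$
$p = - \frac{58}{3}$ ($p = 2 - \frac{\left(\left(-4 - 4\right) + 0\right)^{2}}{3} = 2 - \frac{\left(-8 + 0\right)^{2}}{3} = 2 - \frac{\left(-8\right)^{2}}{3} = 2 - \frac{64}{3} = - \frac{58}{3} \approx -19.333$)
$a{\left(B \right)} = -2 + B$ ($a{\left(B \right)} = B - 2 = -2 + B$)
$m{\left(S \right)} = - \frac{11}{8 S}$ ($m{\left(S \right)} = \frac{\left(-11\right) \frac{1}{8}}{S} = - \frac{11}{8 S}$)
$R{\left(l \right)} = - \frac{64}{3}$ ($R{\left(l \right)} = -2 - \frac{58}{3} = - \frac{64}{3}$)
$- 54 R{\left(8 \right)} + m{\left(-7 \right)} = \left(-54\right) \left(- \frac{64}{3}\right) - \frac{11}{8 \left(-7\right)} = 1152 - - \frac{11}{56} = 1152 + \frac{11}{56} = \frac{64523}{56}$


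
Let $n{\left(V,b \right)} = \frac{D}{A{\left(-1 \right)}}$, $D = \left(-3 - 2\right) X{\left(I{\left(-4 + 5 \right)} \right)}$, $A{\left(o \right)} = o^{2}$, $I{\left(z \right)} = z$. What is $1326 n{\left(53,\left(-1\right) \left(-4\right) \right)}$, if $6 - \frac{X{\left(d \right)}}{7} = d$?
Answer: $-232050$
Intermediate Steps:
$X{\left(d \right)} = 42 - 7 d$
$D = -175$ ($D = \left(-3 - 2\right) \left(42 - 7 \left(-4 + 5\right)\right) = - 5 \left(42 - 7\right) = \left(-5\right) 35 = -175$)
$n{\left(V,b \right)} = -175$ ($n{\left(V,b \right)} = - \frac{175}{\left(-1\right)^{2}} = - \frac{175}{1} = \left(-175\right) 1 = -175$)
$1326 n{\left(53,\left(-1\right) \left(-4\right) \right)} = 1326 \left(-175\right) = -232050$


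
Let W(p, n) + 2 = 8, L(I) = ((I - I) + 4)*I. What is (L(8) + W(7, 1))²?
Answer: 1444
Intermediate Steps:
L(I) = 4*I (L(I) = (0 + 4)*I = 4*I)
W(p, n) = 6 (W(p, n) = -2 + 8 = 6)
(L(8) + W(7, 1))² = (4*8 + 6)² = (32 + 6)² = 38² = 1444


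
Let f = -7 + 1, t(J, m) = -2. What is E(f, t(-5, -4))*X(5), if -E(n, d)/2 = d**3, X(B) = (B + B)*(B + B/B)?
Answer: 960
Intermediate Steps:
X(B) = 2*B*(1 + B) (X(B) = (2*B)*(B + 1) = (2*B)*(1 + B) = 2*B*(1 + B))
f = -6
E(n, d) = -2*d**3
E(f, t(-5, -4))*X(5) = (-2*(-2)**3)*(2*5*(1 + 5)) = (-2*(-8))*(2*5*6) = 16*60 = 960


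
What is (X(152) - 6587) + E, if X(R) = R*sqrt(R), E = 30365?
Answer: 23778 + 304*sqrt(38) ≈ 25652.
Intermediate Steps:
X(R) = R**(3/2)
(X(152) - 6587) + E = (152**(3/2) - 6587) + 30365 = (304*sqrt(38) - 6587) + 30365 = (-6587 + 304*sqrt(38)) + 30365 = 23778 + 304*sqrt(38)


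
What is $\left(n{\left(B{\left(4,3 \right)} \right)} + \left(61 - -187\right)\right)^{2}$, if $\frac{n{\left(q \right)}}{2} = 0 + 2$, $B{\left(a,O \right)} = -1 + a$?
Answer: $63504$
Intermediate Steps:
$n{\left(q \right)} = 4$ ($n{\left(q \right)} = 2 \left(0 + 2\right) = 2 \cdot 2 = 4$)
$\left(n{\left(B{\left(4,3 \right)} \right)} + \left(61 - -187\right)\right)^{2} = \left(4 + \left(61 - -187\right)\right)^{2} = \left(4 + \left(61 + 187\right)\right)^{2} = \left(4 + 248\right)^{2} = 252^{2} = 63504$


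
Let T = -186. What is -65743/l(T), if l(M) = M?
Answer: 65743/186 ≈ 353.46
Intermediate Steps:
-65743/l(T) = -65743/(-186) = -65743*(-1/186) = 65743/186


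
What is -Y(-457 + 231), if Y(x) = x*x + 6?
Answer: -51082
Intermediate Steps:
Y(x) = 6 + x² (Y(x) = x² + 6 = 6 + x²)
-Y(-457 + 231) = -(6 + (-457 + 231)²) = -(6 + (-226)²) = -(6 + 51076) = -1*51082 = -51082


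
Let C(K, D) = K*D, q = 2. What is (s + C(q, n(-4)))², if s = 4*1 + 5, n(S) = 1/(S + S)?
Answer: 1225/16 ≈ 76.563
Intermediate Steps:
n(S) = 1/(2*S)
s = 9 (s = 4 + 5 = 9)
C(K, D) = D*K
(s + C(q, n(-4)))² = (9 + ((½)/(-4))*2)² = (9 + ((½)*(-¼))*2)² = (9 - ⅛*2)² = (9 - ¼)² = (35/4)² = 1225/16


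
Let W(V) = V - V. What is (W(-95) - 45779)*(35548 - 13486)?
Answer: -1009976298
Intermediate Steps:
W(V) = 0
(W(-95) - 45779)*(35548 - 13486) = (0 - 45779)*(35548 - 13486) = -45779*22062 = -1009976298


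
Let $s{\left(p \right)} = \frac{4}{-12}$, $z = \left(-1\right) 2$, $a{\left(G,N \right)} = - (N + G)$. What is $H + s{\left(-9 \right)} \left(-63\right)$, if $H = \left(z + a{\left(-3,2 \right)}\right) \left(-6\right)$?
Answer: $27$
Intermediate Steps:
$a{\left(G,N \right)} = - G - N$ ($a{\left(G,N \right)} = - (G + N) = - G - N$)
$z = -2$
$s{\left(p \right)} = - \frac{1}{3}$ ($s{\left(p \right)} = 4 \left(- \frac{1}{12}\right) = - \frac{1}{3}$)
$H = 6$ ($H = \left(-2 - -1\right) \left(-6\right) = \left(-2 + \left(3 - 2\right)\right) \left(-6\right) = \left(-2 + 1\right) \left(-6\right) = \left(-1\right) \left(-6\right) = 6$)
$H + s{\left(-9 \right)} \left(-63\right) = 6 - -21 = 6 + 21 = 27$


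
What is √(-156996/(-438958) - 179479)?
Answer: I*√8645671323336697/219479 ≈ 423.65*I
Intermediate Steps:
√(-156996/(-438958) - 179479) = √(-156996*(-1/438958) - 179479) = √(78498/219479 - 179479) = √(-39391792943/219479) = I*√8645671323336697/219479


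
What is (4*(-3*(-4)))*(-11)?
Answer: -528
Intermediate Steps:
(4*(-3*(-4)))*(-11) = (4*12)*(-11) = 48*(-11) = -528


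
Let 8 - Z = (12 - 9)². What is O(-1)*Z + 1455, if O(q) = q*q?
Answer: 1454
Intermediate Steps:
O(q) = q²
Z = -1 (Z = 8 - (12 - 9)² = 8 - 1*3² = 8 - 1*9 = 8 - 9 = -1)
O(-1)*Z + 1455 = (-1)²*(-1) + 1455 = 1*(-1) + 1455 = -1 + 1455 = 1454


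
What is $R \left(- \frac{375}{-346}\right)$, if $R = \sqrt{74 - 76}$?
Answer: $\frac{375 i \sqrt{2}}{346} \approx 1.5327 i$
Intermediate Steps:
$R = i \sqrt{2}$ ($R = \sqrt{-2} = i \sqrt{2} \approx 1.4142 i$)
$R \left(- \frac{375}{-346}\right) = i \sqrt{2} \left(- \frac{375}{-346}\right) = i \sqrt{2} \left(\left(-375\right) \left(- \frac{1}{346}\right)\right) = i \sqrt{2} \cdot \frac{375}{346} = \frac{375 i \sqrt{2}}{346}$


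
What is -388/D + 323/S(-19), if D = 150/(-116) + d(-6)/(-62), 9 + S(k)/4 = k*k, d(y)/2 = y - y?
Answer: 31709857/105600 ≈ 300.28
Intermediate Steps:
d(y) = 0 (d(y) = 2*(y - y) = 2*0 = 0)
S(k) = -36 + 4*k**2 (S(k) = -36 + 4*(k*k) = -36 + 4*k**2)
D = -75/58 (D = 150/(-116) + 0/(-62) = 150*(-1/116) + 0*(-1/62) = -75/58 + 0 = -75/58 ≈ -1.2931)
-388/D + 323/S(-19) = -388/(-75/58) + 323/(-36 + 4*(-19)**2) = -388*(-58/75) + 323/(-36 + 4*361) = 22504/75 + 323/(-36 + 1444) = 22504/75 + 323/1408 = 31709857/105600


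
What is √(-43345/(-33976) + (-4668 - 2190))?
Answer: I*√1978796751122/16988 ≈ 82.805*I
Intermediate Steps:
√(-43345/(-33976) + (-4668 - 2190)) = √(-43345*(-1/33976) - 6858) = √(43345/33976 - 6858) = √(-232964063/33976) = I*√1978796751122/16988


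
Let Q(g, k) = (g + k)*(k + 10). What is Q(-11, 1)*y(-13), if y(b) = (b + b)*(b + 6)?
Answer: -20020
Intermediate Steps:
y(b) = 2*b*(6 + b) (y(b) = (2*b)*(6 + b) = 2*b*(6 + b))
Q(g, k) = (10 + k)*(g + k) (Q(g, k) = (g + k)*(10 + k) = (10 + k)*(g + k))
Q(-11, 1)*y(-13) = (1**2 + 10*(-11) + 10*1 - 11*1)*(2*(-13)*(6 - 13)) = (1 - 110 + 10 - 11)*(2*(-13)*(-7)) = -110*182 = -20020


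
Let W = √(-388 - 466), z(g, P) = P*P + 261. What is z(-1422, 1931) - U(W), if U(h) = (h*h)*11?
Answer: 3738416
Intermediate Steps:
z(g, P) = 261 + P² (z(g, P) = P² + 261 = 261 + P²)
W = I*√854 (W = √(-854) = I*√854 ≈ 29.223*I)
U(h) = 11*h² (U(h) = h²*11 = 11*h²)
z(-1422, 1931) - U(W) = (261 + 1931²) - 11*(I*√854)² = (261 + 3728761) - 11*(-854) = 3729022 - 1*(-9394) = 3729022 + 9394 = 3738416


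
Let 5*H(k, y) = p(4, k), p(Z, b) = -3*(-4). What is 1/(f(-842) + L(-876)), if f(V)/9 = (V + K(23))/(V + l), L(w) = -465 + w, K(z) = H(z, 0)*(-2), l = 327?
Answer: -2575/3414969 ≈ -0.00075403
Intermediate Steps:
p(Z, b) = 12
H(k, y) = 12/5 (H(k, y) = (⅕)*12 = 12/5)
K(z) = -24/5 (K(z) = (12/5)*(-2) = -24/5)
f(V) = 9*(-24/5 + V)/(327 + V) (f(V) = 9*((V - 24/5)/(V + 327)) = 9*((-24/5 + V)/(327 + V)) = 9*(-24/5 + V)/(327 + V))
1/(f(-842) + L(-876)) = 1/(9*(-24 + 5*(-842))/(5*(327 - 842)) + (-465 - 876)) = 1/((9/5)*(-24 - 4210)/(-515) - 1341) = 1/((9/5)*(-1/515)*(-4234) - 1341) = 1/(38106/2575 - 1341) = 1/(-3414969/2575) = -2575/3414969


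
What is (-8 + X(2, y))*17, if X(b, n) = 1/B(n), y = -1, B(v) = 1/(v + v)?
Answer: -170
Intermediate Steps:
B(v) = 1/(2*v)
X(b, n) = 2*n (X(b, n) = 1/(1/(2*n)) = 2*n)
(-8 + X(2, y))*17 = (-8 + 2*(-1))*17 = (-8 - 2)*17 = -10*17 = -170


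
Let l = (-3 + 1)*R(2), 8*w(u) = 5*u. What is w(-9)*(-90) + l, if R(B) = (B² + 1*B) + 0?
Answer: 1977/4 ≈ 494.25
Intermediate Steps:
w(u) = 5*u/8 (w(u) = (5*u)/8 = 5*u/8)
R(B) = B + B² (R(B) = (B² + B) + 0 = (B + B²) + 0 = B + B²)
l = -12 (l = (-3 + 1)*(2*(1 + 2)) = -4*3 = -2*6 = -12)
w(-9)*(-90) + l = ((5/8)*(-9))*(-90) - 12 = -45/8*(-90) - 12 = 2025/4 - 12 = 1977/4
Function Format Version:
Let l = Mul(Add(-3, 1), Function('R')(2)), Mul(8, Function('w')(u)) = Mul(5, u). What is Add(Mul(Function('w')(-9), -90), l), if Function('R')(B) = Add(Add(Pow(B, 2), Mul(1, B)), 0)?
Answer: Rational(1977, 4) ≈ 494.25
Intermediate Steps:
Function('w')(u) = Mul(Rational(5, 8), u) (Function('w')(u) = Mul(Rational(1, 8), Mul(5, u)) = Mul(Rational(5, 8), u))
Function('R')(B) = Add(B, Pow(B, 2)) (Function('R')(B) = Add(Add(Pow(B, 2), B), 0) = Add(Add(B, Pow(B, 2)), 0) = Add(B, Pow(B, 2)))
l = -12 (l = Mul(Add(-3, 1), Mul(2, Add(1, 2))) = Mul(-2, Mul(2, 3)) = Mul(-2, 6) = -12)
Add(Mul(Function('w')(-9), -90), l) = Add(Mul(Mul(Rational(5, 8), -9), -90), -12) = Add(Mul(Rational(-45, 8), -90), -12) = Add(Rational(2025, 4), -12) = Rational(1977, 4)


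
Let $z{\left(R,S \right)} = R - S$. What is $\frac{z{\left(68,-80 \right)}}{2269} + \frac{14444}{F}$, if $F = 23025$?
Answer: $\frac{36181136}{52243725} \approx 0.69254$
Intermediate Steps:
$\frac{z{\left(68,-80 \right)}}{2269} + \frac{14444}{F} = \frac{68 - -80}{2269} + \frac{14444}{23025} = \left(68 + 80\right) \frac{1}{2269} + 14444 \cdot \frac{1}{23025} = 148 \cdot \frac{1}{2269} + \frac{14444}{23025} = \frac{148}{2269} + \frac{14444}{23025} = \frac{36181136}{52243725}$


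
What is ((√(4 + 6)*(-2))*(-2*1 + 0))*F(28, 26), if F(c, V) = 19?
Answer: 76*√10 ≈ 240.33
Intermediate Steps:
((√(4 + 6)*(-2))*(-2*1 + 0))*F(28, 26) = ((√(4 + 6)*(-2))*(-2*1 + 0))*19 = ((√10*(-2))*(-2 + 0))*19 = (-2*√10*(-2))*19 = (4*√10)*19 = 76*√10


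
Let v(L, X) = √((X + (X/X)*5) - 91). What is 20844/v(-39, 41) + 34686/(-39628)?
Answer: -17343/19814 - 6948*I*√5/5 ≈ -0.87529 - 3107.2*I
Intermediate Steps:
v(L, X) = √(-86 + X) (v(L, X) = √((X + 1*5) - 91) = √((X + 5) - 91) = √((5 + X) - 91) = √(-86 + X))
20844/v(-39, 41) + 34686/(-39628) = 20844/(√(-86 + 41)) + 34686/(-39628) = 20844/(√(-45)) + 34686*(-1/39628) = 20844/((3*I*√5)) - 17343/19814 = 20844*(-I*√5/15) - 17343/19814 = -6948*I*√5/5 - 17343/19814 = -17343/19814 - 6948*I*√5/5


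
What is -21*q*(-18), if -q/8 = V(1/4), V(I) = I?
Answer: -756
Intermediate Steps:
q = -2 (q = -8/4 = -8*¼ = -2)
-21*q*(-18) = -21*(-2)*(-18) = 42*(-18) = -756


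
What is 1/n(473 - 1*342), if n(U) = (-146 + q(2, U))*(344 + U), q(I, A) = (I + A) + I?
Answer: -1/5225 ≈ -0.00019139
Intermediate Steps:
q(I, A) = A + 2*I (q(I, A) = (A + I) + I = A + 2*I)
n(U) = (-142 + U)*(344 + U) (n(U) = (-146 + (U + 2*2))*(344 + U) = (-146 + (U + 4))*(344 + U) = (-146 + (4 + U))*(344 + U) = (-142 + U)*(344 + U))
1/n(473 - 1*342) = 1/(-48848 + (473 - 1*342)² + 202*(473 - 1*342)) = 1/(-48848 + (473 - 342)² + 202*(473 - 342)) = 1/(-48848 + 131² + 202*131) = 1/(-48848 + 17161 + 26462) = 1/(-5225) = -1/5225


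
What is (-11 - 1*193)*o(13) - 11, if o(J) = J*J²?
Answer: -448199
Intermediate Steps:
o(J) = J³
(-11 - 1*193)*o(13) - 11 = (-11 - 1*193)*13³ - 11 = (-11 - 193)*2197 - 11 = -204*2197 - 11 = -448188 - 11 = -448199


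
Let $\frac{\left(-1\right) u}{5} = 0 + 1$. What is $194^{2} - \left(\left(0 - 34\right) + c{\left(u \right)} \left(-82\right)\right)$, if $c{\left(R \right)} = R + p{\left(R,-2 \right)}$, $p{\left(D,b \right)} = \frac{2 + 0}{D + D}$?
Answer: $\frac{186218}{5} \approx 37244.0$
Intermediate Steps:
$p{\left(D,b \right)} = \frac{1}{D}$ ($p{\left(D,b \right)} = \frac{2}{2 D} = 2 \frac{1}{2 D} = \frac{1}{D}$)
$u = -5$ ($u = - 5 \left(0 + 1\right) = \left(-5\right) 1 = -5$)
$c{\left(R \right)} = R + \frac{1}{R}$
$194^{2} - \left(\left(0 - 34\right) + c{\left(u \right)} \left(-82\right)\right) = 194^{2} - \left(\left(0 - 34\right) + \left(-5 + \frac{1}{-5}\right) \left(-82\right)\right) = 37636 - \left(-34 + \left(-5 - \frac{1}{5}\right) \left(-82\right)\right) = 37636 - \left(-34 - - \frac{2132}{5}\right) = 37636 - \left(-34 + \frac{2132}{5}\right) = 37636 - \frac{1962}{5} = \frac{186218}{5}$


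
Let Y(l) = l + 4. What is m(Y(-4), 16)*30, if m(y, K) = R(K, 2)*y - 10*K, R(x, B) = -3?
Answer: -4800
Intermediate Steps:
Y(l) = 4 + l
m(y, K) = -10*K - 3*y (m(y, K) = -3*y - 10*K = -10*K - 3*y)
m(Y(-4), 16)*30 = (-10*16 - 3*(4 - 4))*30 = (-160 - 3*0)*30 = (-160 + 0)*30 = -160*30 = -4800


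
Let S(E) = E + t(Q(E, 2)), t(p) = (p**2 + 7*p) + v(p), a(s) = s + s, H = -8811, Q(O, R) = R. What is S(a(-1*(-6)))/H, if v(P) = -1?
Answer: -29/8811 ≈ -0.0032913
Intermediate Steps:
a(s) = 2*s
t(p) = -1 + p**2 + 7*p (t(p) = (p**2 + 7*p) - 1 = -1 + p**2 + 7*p)
S(E) = 17 + E (S(E) = E + (-1 + 2**2 + 7*2) = E + (-1 + 4 + 14) = E + 17 = 17 + E)
S(a(-1*(-6)))/H = (17 + 2*(-1*(-6)))/(-8811) = (17 + 2*6)*(-1/8811) = (17 + 12)*(-1/8811) = 29*(-1/8811) = -29/8811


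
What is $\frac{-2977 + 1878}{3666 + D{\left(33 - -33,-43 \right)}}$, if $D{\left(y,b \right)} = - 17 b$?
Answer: $- \frac{1099}{4397} \approx -0.24994$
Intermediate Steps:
$\frac{-2977 + 1878}{3666 + D{\left(33 - -33,-43 \right)}} = \frac{-2977 + 1878}{3666 - -731} = - \frac{1099}{3666 + 731} = - \frac{1099}{4397}$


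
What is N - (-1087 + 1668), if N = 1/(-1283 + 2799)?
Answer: -880795/1516 ≈ -581.00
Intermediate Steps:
N = 1/1516 ≈ 0.00065963
N - (-1087 + 1668) = 1/1516 - (-1087 + 1668) = 1/1516 - 1*581 = 1/1516 - 581 = -880795/1516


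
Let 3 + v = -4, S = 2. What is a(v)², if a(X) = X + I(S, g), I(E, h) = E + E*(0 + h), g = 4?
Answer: 9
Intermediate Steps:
I(E, h) = E + E*h
v = -7 (v = -3 - 4 = -7)
a(X) = 10 + X (a(X) = X + 2*(1 + 4) = X + 2*5 = X + 10 = 10 + X)
a(v)² = (10 - 7)² = 3² = 9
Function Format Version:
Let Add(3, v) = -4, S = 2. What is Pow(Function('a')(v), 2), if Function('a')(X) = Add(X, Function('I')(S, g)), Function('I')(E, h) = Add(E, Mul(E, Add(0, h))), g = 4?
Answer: 9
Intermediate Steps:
Function('I')(E, h) = Add(E, Mul(E, h))
v = -7 (v = Add(-3, -4) = -7)
Function('a')(X) = Add(10, X) (Function('a')(X) = Add(X, Mul(2, Add(1, 4))) = Add(X, Mul(2, 5)) = Add(X, 10) = Add(10, X))
Pow(Function('a')(v), 2) = Pow(Add(10, -7), 2) = Pow(3, 2) = 9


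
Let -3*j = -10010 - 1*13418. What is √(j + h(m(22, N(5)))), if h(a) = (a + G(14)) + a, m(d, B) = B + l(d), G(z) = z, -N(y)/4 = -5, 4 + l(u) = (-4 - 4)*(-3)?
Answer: √71130/3 ≈ 88.901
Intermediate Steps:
l(u) = 20 (l(u) = -4 + (-4 - 4)*(-3) = -4 - 8*(-3) = -4 + 24 = 20)
N(y) = 20 (N(y) = -4*(-5) = 20)
m(d, B) = 20 + B (m(d, B) = B + 20 = 20 + B)
j = 23428/3 (j = -(-10010 - 1*13418)/3 = -(-10010 - 13418)/3 = -⅓*(-23428) = 23428/3 ≈ 7809.3)
h(a) = 14 + 2*a (h(a) = (a + 14) + a = (14 + a) + a = 14 + 2*a)
√(j + h(m(22, N(5)))) = √(23428/3 + (14 + 2*(20 + 20))) = √(23428/3 + (14 + 2*40)) = √(23428/3 + (14 + 80)) = √(23428/3 + 94) = √(23710/3) = √71130/3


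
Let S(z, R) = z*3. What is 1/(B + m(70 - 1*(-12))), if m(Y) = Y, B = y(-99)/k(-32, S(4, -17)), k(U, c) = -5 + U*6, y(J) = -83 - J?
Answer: 197/16138 ≈ 0.012207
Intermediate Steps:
S(z, R) = 3*z
k(U, c) = -5 + 6*U
B = -16/197 (B = (-83 - 1*(-99))/(-5 + 6*(-32)) = (-83 + 99)/(-5 - 192) = 16/(-197) = 16*(-1/197) = -16/197 ≈ -0.081218)
1/(B + m(70 - 1*(-12))) = 1/(-16/197 + (70 - 1*(-12))) = 1/(-16/197 + (70 + 12)) = 1/(-16/197 + 82) = 1/(16138/197) = 197/16138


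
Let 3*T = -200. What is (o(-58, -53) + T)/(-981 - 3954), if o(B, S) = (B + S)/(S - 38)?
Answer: 17867/1347255 ≈ 0.013262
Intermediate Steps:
o(B, S) = (B + S)/(-38 + S)
T = -200/3 (T = (⅓)*(-200) = -200/3 ≈ -66.667)
(o(-58, -53) + T)/(-981 - 3954) = ((-58 - 53)/(-38 - 53) - 200/3)/(-981 - 3954) = (-111/(-91) - 200/3)/(-4935) = (-1/91*(-111) - 200/3)*(-1/4935) = (111/91 - 200/3)*(-1/4935) = -17867/273*(-1/4935) = 17867/1347255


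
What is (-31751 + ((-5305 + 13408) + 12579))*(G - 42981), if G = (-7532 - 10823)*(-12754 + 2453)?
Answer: -2092393813306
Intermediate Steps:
G = 189074855 (G = -18355*(-10301) = 189074855)
(-31751 + ((-5305 + 13408) + 12579))*(G - 42981) = (-31751 + ((-5305 + 13408) + 12579))*(189074855 - 42981) = (-31751 + (8103 + 12579))*189031874 = (-31751 + 20682)*189031874 = -11069*189031874 = -2092393813306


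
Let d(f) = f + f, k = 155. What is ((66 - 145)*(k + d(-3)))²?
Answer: 138556441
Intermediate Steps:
d(f) = 2*f
((66 - 145)*(k + d(-3)))² = ((66 - 145)*(155 + 2*(-3)))² = (-79*(155 - 6))² = (-79*149)² = (-11771)² = 138556441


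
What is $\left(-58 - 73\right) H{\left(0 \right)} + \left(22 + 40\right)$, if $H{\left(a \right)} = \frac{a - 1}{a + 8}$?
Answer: $\frac{627}{8} \approx 78.375$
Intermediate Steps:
$H{\left(a \right)} = \frac{-1 + a}{8 + a}$
$\left(-58 - 73\right) H{\left(0 \right)} + \left(22 + 40\right) = \left(-58 - 73\right) \frac{-1 + 0}{8 + 0} + \left(22 + 40\right) = - 131 \cdot \frac{1}{8} \left(-1\right) + 62 = \left(-131\right) \left(- \frac{1}{8}\right) + 62 = \frac{131}{8} + 62 = \frac{627}{8}$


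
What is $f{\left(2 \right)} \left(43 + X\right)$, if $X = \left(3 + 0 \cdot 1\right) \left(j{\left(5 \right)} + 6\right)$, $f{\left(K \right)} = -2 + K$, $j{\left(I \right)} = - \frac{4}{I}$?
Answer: $0$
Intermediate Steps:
$X = \frac{78}{5}$ ($X = \left(3 + 0 \cdot 1\right) \left(- \frac{4}{5} + 6\right) = \left(3 + 0\right) \left(\left(-4\right) \frac{1}{5} + 6\right) = 3 \left(- \frac{4}{5} + 6\right) = 3 \cdot \frac{26}{5} = \frac{78}{5} \approx 15.6$)
$f{\left(2 \right)} \left(43 + X\right) = \left(-2 + 2\right) \left(43 + \frac{78}{5}\right) = 0 \cdot \frac{293}{5} = 0$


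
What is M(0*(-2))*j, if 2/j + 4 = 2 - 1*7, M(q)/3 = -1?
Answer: ⅔ ≈ 0.66667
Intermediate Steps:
M(q) = -3 (M(q) = 3*(-1) = -3)
j = -2/9 (j = 2/(-4 + (2 - 1*7)) = 2/(-4 + (2 - 7)) = 2/(-4 - 5) = 2/(-9) = 2*(-⅑) = -2/9 ≈ -0.22222)
M(0*(-2))*j = -3*(-2/9) = ⅔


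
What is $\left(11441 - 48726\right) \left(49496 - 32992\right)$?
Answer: $-615351640$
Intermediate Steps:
$\left(11441 - 48726\right) \left(49496 - 32992\right) = \left(-37285\right) 16504 = -615351640$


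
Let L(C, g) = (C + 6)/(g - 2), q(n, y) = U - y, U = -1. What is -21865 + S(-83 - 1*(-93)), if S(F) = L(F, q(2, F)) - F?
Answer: -284391/13 ≈ -21876.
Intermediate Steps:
q(n, y) = -1 - y
L(C, g) = (6 + C)/(-2 + g)
S(F) = -F + (6 + F)/(-3 - F) (S(F) = (6 + F)/(-2 + (-1 - F)) - F = (6 + F)/(-3 - F) - F = -F + (6 + F)/(-3 - F))
-21865 + S(-83 - 1*(-93)) = -21865 + (-6 - (-83 - 1*(-93)) - (-83 - 1*(-93))*(3 + (-83 - 1*(-93))))/(3 + (-83 - 1*(-93))) = -21865 + (-6 - (-83 + 93) - (-83 + 93)*(3 + (-83 + 93)))/(3 + (-83 + 93)) = -21865 + (-6 - 1*10 - 1*10*(3 + 10))/(3 + 10) = -21865 + (-6 - 10 - 1*10*13)/13 = -21865 + (-6 - 10 - 130)/13 = -21865 + (1/13)*(-146) = -21865 - 146/13 = -284391/13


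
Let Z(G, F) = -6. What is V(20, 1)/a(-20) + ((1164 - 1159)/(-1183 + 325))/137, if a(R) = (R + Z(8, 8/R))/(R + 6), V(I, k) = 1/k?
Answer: 63289/117546 ≈ 0.53842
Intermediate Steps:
a(R) = (-6 + R)/(6 + R) (a(R) = (R - 6)/(R + 6) = (-6 + R)/(6 + R))
V(20, 1)/a(-20) + ((1164 - 1159)/(-1183 + 325))/137 = 1/(1*(((-6 - 20)/(6 - 20)))) + ((1164 - 1159)/(-1183 + 325))/137 = 1/(-26/(-14)) + (5/(-858))*(1/137) = 1/(-1/14*(-26)) + (5*(-1/858))*(1/137) = 1/(13/7) - 5/858*1/137 = 1*(7/13) - 5/117546 = 7/13 - 5/117546 = 63289/117546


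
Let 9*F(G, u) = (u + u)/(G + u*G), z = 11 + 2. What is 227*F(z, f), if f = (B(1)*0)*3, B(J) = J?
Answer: 0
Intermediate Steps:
z = 13
f = 0 (f = (1*0)*3 = 0*3 = 0)
F(G, u) = 2*u/(9*(G + G*u)) (F(G, u) = ((u + u)/(G + u*G))/9 = ((2*u)/(G + G*u))/9 = (2*u/(G + G*u))/9 = 2*u/(9*(G + G*u)))
227*F(z, f) = 227*((2/9)*0/(13*(1 + 0))) = 227*((2/9)*0*(1/13)/1) = 227*((2/9)*0*(1/13)*1) = 227*0 = 0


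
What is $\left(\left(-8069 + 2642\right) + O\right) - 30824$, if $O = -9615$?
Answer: $-45866$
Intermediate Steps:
$\left(\left(-8069 + 2642\right) + O\right) - 30824 = \left(\left(-8069 + 2642\right) - 9615\right) - 30824 = \left(-5427 - 9615\right) - 30824 = -15042 - 30824 = -45866$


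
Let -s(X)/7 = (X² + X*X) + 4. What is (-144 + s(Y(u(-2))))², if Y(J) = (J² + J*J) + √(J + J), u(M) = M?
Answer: 823440 + 906752*I ≈ 8.2344e+5 + 9.0675e+5*I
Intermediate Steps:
Y(J) = 2*J² + √2*√J (Y(J) = (J² + J²) + √(2*J) = 2*J² + √2*√J)
s(X) = -28 - 14*X² (s(X) = -7*((X² + X*X) + 4) = -7*((X² + X²) + 4) = -7*(2*X² + 4) = -7*(4 + 2*X²) = -28 - 14*X²)
(-144 + s(Y(u(-2))))² = (-144 + (-28 - 14*(2*(-2)² + √2*√(-2))²))² = (-144 + (-28 - 14*(2*4 + √2*(I*√2))²))² = (-144 + (-28 - 14*(8 + 2*I)²))² = (-172 - 14*(8 + 2*I)²)²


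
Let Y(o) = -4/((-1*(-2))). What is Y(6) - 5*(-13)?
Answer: 63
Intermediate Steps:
Y(o) = -2 (Y(o) = -4/2 = -4*½ = -2)
Y(6) - 5*(-13) = -2 - 5*(-13) = -2 + 65 = 63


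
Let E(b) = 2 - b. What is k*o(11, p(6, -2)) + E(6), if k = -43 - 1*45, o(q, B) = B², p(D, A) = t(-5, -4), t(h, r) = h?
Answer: -2204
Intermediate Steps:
p(D, A) = -5
k = -88 (k = -43 - 45 = -88)
k*o(11, p(6, -2)) + E(6) = -88*(-5)² + (2 - 1*6) = -88*25 + (2 - 6) = -2200 - 4 = -2204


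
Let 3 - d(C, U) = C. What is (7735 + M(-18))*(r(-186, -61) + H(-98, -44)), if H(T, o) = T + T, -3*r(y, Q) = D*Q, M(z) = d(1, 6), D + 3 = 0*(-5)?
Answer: -1988409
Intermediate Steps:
d(C, U) = 3 - C
D = -3 (D = -3 + 0*(-5) = -3 + 0 = -3)
M(z) = 2 (M(z) = 3 - 1*1 = 3 - 1 = 2)
r(y, Q) = Q (r(y, Q) = -(-1)*Q = Q)
H(T, o) = 2*T
(7735 + M(-18))*(r(-186, -61) + H(-98, -44)) = (7735 + 2)*(-61 + 2*(-98)) = 7737*(-61 - 196) = 7737*(-257) = -1988409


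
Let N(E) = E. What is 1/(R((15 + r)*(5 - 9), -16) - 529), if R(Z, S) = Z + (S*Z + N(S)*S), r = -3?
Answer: 1/447 ≈ 0.0022371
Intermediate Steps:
R(Z, S) = Z + S**2 + S*Z (R(Z, S) = Z + (S*Z + S*S) = Z + (S*Z + S**2) = Z + (S**2 + S*Z) = Z + S**2 + S*Z)
1/(R((15 + r)*(5 - 9), -16) - 529) = 1/(((15 - 3)*(5 - 9) + (-16)**2 - 16*(15 - 3)*(5 - 9)) - 529) = 1/((12*(-4) + 256 - 192*(-4)) - 529) = 1/((-48 + 256 - 16*(-48)) - 529) = 1/((-48 + 256 + 768) - 529) = 1/(976 - 529) = 1/447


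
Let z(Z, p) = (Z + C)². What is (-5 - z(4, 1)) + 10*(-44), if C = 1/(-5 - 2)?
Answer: -22534/49 ≈ -459.88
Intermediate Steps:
C = -⅐ (C = 1/(-7) = -⅐ ≈ -0.14286)
z(Z, p) = (-⅐ + Z)² (z(Z, p) = (Z - ⅐)² = (-⅐ + Z)²)
(-5 - z(4, 1)) + 10*(-44) = (-5 - (-1 + 7*4)²/49) + 10*(-44) = (-5 - (-1 + 28)²/49) - 440 = (-5 - 27²/49) - 440 = (-5 - 729/49) - 440 = -974/49 - 440 = -22534/49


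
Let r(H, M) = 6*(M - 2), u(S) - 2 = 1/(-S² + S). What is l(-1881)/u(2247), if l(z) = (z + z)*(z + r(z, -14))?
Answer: 3412287378108/917593 ≈ 3.7187e+6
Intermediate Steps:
u(S) = 2 + 1/(S - S²) (u(S) = 2 + 1/(-S² + S) = 2 + 1/(S - S²))
r(H, M) = -12 + 6*M (r(H, M) = 6*(-2 + M) = -12 + 6*M)
l(z) = 2*z*(-96 + z) (l(z) = (z + z)*(z + (-12 + 6*(-14))) = (2*z)*(z + (-12 - 84)) = (2*z)*(z - 96) = (2*z)*(-96 + z) = 2*z*(-96 + z))
l(-1881)/u(2247) = (2*(-1881)*(-96 - 1881))/(((-1 - 2*2247 + 2*2247²)/(2247*(-1 + 2247)))) = (2*(-1881)*(-1977))/(((1/2247)*(-1 - 4494 + 2*5049009)/2246)) = 7437474/(((1/2247)*(1/2246)*(-1 - 4494 + 10098018))) = 7437474/(((1/2247)*(1/2246)*10093523)) = 7437474/(10093523/5046762) = 7437474*(5046762/10093523) = 3412287378108/917593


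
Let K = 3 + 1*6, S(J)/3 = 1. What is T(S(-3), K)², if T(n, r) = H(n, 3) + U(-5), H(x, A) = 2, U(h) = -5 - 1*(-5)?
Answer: 4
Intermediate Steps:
U(h) = 0 (U(h) = -5 + 5 = 0)
S(J) = 3 (S(J) = 3*1 = 3)
K = 9 (K = 3 + 6 = 9)
T(n, r) = 2 (T(n, r) = 2 + 0 = 2)
T(S(-3), K)² = 2² = 4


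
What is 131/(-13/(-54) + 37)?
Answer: 7074/2011 ≈ 3.5177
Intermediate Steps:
131/(-13/(-54) + 37) = 131/(-13*(-1/54) + 37) = 131/(13/54 + 37) = 131/(2011/54) = 131*(54/2011) = 7074/2011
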